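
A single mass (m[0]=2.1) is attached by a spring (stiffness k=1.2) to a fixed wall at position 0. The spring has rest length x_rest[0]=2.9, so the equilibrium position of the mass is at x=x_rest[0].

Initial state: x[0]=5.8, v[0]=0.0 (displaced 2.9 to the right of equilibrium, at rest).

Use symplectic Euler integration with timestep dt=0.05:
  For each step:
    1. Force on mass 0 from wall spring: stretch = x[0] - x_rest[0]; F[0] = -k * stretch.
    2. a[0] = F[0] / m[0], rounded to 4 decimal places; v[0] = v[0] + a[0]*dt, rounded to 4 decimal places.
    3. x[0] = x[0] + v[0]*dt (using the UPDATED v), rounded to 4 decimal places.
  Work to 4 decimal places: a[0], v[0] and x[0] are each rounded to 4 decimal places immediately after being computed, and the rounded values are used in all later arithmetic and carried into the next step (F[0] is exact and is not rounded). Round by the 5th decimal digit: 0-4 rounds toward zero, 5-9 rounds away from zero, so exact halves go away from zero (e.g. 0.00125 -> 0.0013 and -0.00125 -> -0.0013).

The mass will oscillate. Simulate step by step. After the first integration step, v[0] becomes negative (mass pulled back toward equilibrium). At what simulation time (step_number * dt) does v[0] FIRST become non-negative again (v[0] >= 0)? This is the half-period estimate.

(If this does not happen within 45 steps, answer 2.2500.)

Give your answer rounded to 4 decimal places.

Step 0: x=[5.8000] v=[0.0000]
Step 1: x=[5.7959] v=[-0.0829]
Step 2: x=[5.7876] v=[-0.1656]
Step 3: x=[5.7752] v=[-0.2481]
Step 4: x=[5.7587] v=[-0.3303]
Step 5: x=[5.7381] v=[-0.4120]
Step 6: x=[5.7134] v=[-0.4931]
Step 7: x=[5.6847] v=[-0.5735]
Step 8: x=[5.6520] v=[-0.6531]
Step 9: x=[5.6154] v=[-0.7317]
Step 10: x=[5.5749] v=[-0.8093]
Step 11: x=[5.5306] v=[-0.8857]
Step 12: x=[5.4826] v=[-0.9609]
Step 13: x=[5.4309] v=[-1.0347]
Step 14: x=[5.3756] v=[-1.1070]
Step 15: x=[5.3167] v=[-1.1777]
Step 16: x=[5.2544] v=[-1.2468]
Step 17: x=[5.1887] v=[-1.3141]
Step 18: x=[5.1197] v=[-1.3795]
Step 19: x=[5.0476] v=[-1.4429]
Step 20: x=[4.9724] v=[-1.5043]
Step 21: x=[4.8942] v=[-1.5635]
Step 22: x=[4.8132] v=[-1.6205]
Step 23: x=[4.7294] v=[-1.6752]
Step 24: x=[4.6430] v=[-1.7275]
Step 25: x=[4.5541] v=[-1.7773]
Step 26: x=[4.4629] v=[-1.8246]
Step 27: x=[4.3694] v=[-1.8693]
Step 28: x=[4.2738] v=[-1.9113]
Step 29: x=[4.1763] v=[-1.9506]
Step 30: x=[4.0769] v=[-1.9871]
Step 31: x=[3.9759] v=[-2.0207]
Step 32: x=[3.8733] v=[-2.0514]
Step 33: x=[3.7693] v=[-2.0792]
Step 34: x=[3.6641] v=[-2.1040]
Step 35: x=[3.5578] v=[-2.1258]
Step 36: x=[3.4506] v=[-2.1446]
Step 37: x=[3.3426] v=[-2.1603]
Step 38: x=[3.2340] v=[-2.1729]
Step 39: x=[3.1249] v=[-2.1824]
Step 40: x=[3.0155] v=[-2.1888]
Step 41: x=[2.9059] v=[-2.1921]
Step 42: x=[2.7963] v=[-2.1923]
Step 43: x=[2.6868] v=[-2.1893]
Step 44: x=[2.5776] v=[-2.1832]
Step 45: x=[2.4689] v=[-2.1740]
v[0] did not become non-negative within 45 steps; using fallback time=2.2500

Answer: 2.2500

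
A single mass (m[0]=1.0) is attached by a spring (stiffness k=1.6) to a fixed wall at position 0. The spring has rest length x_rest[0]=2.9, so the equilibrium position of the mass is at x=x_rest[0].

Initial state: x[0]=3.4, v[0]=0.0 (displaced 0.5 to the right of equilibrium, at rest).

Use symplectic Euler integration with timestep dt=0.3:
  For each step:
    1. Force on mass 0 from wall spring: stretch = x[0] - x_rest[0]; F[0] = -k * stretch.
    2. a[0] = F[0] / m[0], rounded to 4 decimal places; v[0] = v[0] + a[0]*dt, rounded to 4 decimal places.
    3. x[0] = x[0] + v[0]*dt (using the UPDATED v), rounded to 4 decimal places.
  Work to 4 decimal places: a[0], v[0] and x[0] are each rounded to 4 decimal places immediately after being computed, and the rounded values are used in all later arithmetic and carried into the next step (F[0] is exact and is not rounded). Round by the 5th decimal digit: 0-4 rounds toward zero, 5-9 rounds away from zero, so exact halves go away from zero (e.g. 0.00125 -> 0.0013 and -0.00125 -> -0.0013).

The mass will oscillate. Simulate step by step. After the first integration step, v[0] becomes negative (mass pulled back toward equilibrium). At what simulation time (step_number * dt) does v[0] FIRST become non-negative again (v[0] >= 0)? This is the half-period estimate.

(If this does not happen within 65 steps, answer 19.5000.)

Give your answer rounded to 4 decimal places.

Answer: 2.7000

Derivation:
Step 0: x=[3.4000] v=[0.0000]
Step 1: x=[3.3280] v=[-0.2400]
Step 2: x=[3.1944] v=[-0.4454]
Step 3: x=[3.0184] v=[-0.5867]
Step 4: x=[2.8254] v=[-0.6435]
Step 5: x=[2.6431] v=[-0.6077]
Step 6: x=[2.4978] v=[-0.4844]
Step 7: x=[2.4104] v=[-0.2914]
Step 8: x=[2.3935] v=[-0.0564]
Step 9: x=[2.4495] v=[0.1867]
First v>=0 after going negative at step 9, time=2.7000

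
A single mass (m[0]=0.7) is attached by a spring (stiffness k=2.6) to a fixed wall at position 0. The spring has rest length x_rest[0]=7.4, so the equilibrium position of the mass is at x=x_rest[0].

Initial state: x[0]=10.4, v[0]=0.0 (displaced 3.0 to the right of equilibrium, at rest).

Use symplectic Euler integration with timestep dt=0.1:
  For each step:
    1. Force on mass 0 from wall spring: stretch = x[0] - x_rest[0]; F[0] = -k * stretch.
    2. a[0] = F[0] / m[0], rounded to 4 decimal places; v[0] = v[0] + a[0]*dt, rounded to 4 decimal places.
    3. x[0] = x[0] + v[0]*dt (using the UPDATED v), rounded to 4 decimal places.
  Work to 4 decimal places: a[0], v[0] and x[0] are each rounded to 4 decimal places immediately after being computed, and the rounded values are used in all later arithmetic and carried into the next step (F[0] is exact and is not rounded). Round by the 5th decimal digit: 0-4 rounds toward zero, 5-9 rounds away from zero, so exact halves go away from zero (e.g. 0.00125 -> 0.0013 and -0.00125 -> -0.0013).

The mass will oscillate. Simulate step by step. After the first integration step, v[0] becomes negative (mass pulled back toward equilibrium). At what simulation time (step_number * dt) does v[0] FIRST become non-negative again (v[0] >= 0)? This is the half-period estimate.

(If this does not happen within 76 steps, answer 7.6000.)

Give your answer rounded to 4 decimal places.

Step 0: x=[10.4000] v=[0.0000]
Step 1: x=[10.2886] v=[-1.1143]
Step 2: x=[10.0699] v=[-2.1872]
Step 3: x=[9.7520] v=[-3.1789]
Step 4: x=[9.3468] v=[-4.0525]
Step 5: x=[8.8692] v=[-4.7756]
Step 6: x=[8.3371] v=[-5.3213]
Step 7: x=[7.7702] v=[-5.6694]
Step 8: x=[7.1895] v=[-5.8069]
Step 9: x=[6.6166] v=[-5.7287]
Step 10: x=[6.0728] v=[-5.4377]
Step 11: x=[5.5783] v=[-4.9447]
Step 12: x=[5.1515] v=[-4.2681]
Step 13: x=[4.8082] v=[-3.4329]
Step 14: x=[4.5612] v=[-2.4702]
Step 15: x=[4.4196] v=[-1.4158]
Step 16: x=[4.3887] v=[-0.3088]
Step 17: x=[4.4697] v=[0.8097]
First v>=0 after going negative at step 17, time=1.7000

Answer: 1.7000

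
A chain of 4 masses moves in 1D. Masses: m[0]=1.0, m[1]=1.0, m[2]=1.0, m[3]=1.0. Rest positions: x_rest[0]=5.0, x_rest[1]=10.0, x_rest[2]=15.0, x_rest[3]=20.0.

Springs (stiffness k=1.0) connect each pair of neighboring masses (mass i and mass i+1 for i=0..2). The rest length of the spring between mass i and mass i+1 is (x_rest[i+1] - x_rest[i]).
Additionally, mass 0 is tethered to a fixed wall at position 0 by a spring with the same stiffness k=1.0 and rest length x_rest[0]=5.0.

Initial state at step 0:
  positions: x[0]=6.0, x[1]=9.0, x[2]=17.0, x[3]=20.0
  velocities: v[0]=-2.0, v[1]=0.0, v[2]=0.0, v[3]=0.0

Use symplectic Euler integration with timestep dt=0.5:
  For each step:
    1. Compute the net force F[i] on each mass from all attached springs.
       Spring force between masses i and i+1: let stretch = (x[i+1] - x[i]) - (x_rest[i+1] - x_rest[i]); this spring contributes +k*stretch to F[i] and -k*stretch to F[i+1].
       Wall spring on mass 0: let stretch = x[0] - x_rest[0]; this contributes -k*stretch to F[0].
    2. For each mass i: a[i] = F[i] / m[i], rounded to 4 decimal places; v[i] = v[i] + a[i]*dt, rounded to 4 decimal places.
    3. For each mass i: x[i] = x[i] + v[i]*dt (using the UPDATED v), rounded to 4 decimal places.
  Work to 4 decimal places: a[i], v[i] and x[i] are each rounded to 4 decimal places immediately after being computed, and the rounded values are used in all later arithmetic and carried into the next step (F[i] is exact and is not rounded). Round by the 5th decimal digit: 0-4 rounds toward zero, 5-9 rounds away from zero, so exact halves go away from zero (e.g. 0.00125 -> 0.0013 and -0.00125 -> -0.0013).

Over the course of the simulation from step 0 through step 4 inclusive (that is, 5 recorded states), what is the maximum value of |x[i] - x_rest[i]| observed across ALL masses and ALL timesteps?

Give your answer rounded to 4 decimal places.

Step 0: x=[6.0000 9.0000 17.0000 20.0000] v=[-2.0000 0.0000 0.0000 0.0000]
Step 1: x=[4.2500 10.2500 15.7500 20.5000] v=[-3.5000 2.5000 -2.5000 1.0000]
Step 2: x=[2.9375 11.3750 14.3125 21.0625] v=[-2.6250 2.2500 -2.8750 1.1250]
Step 3: x=[3.0000 11.1250 13.8281 21.1875] v=[0.1250 -0.5000 -0.9688 0.2500]
Step 4: x=[4.3438 9.5195 14.5078 20.7227] v=[2.6875 -3.2110 1.3594 -0.9297]
Max displacement = 2.0625

Answer: 2.0625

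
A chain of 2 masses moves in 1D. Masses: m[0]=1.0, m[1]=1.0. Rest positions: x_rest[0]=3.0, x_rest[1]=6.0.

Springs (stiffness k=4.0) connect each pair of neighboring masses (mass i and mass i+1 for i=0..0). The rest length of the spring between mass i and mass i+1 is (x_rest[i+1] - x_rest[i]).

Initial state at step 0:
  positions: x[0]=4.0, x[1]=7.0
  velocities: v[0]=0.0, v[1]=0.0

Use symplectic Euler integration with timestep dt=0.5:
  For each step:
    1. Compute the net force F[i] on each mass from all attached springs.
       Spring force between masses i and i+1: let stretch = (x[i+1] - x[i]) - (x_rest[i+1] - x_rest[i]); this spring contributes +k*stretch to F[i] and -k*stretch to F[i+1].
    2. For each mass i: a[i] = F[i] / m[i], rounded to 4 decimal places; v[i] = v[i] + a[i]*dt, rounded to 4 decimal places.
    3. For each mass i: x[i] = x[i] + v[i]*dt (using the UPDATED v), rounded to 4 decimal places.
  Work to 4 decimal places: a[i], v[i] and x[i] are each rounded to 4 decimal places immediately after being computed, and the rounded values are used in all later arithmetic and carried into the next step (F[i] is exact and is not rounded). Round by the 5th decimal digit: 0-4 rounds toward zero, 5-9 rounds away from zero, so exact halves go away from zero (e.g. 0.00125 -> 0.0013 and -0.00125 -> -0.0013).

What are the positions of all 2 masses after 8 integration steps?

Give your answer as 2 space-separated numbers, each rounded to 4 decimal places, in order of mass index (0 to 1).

Answer: 4.0000 7.0000

Derivation:
Step 0: x=[4.0000 7.0000] v=[0.0000 0.0000]
Step 1: x=[4.0000 7.0000] v=[0.0000 0.0000]
Step 2: x=[4.0000 7.0000] v=[0.0000 0.0000]
Step 3: x=[4.0000 7.0000] v=[0.0000 0.0000]
Step 4: x=[4.0000 7.0000] v=[0.0000 0.0000]
Step 5: x=[4.0000 7.0000] v=[0.0000 0.0000]
Step 6: x=[4.0000 7.0000] v=[0.0000 0.0000]
Step 7: x=[4.0000 7.0000] v=[0.0000 0.0000]
Step 8: x=[4.0000 7.0000] v=[0.0000 0.0000]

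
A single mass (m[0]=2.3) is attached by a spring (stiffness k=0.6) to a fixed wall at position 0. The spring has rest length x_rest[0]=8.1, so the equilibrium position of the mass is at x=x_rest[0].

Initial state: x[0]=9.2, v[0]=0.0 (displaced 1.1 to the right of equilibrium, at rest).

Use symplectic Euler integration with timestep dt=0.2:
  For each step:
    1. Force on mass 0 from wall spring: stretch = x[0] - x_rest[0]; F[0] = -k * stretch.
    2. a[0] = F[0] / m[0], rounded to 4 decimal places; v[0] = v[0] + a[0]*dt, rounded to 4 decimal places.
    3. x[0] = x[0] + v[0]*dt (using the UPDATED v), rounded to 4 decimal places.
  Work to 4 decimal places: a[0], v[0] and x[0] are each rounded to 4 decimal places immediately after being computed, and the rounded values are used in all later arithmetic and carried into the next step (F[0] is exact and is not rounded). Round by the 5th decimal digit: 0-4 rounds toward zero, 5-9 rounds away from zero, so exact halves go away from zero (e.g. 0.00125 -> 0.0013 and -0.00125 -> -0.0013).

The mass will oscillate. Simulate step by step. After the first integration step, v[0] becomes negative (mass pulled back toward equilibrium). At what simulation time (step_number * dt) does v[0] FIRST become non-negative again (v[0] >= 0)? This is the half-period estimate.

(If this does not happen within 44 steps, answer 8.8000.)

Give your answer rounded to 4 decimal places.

Answer: 6.2000

Derivation:
Step 0: x=[9.2000] v=[0.0000]
Step 1: x=[9.1885] v=[-0.0574]
Step 2: x=[9.1657] v=[-0.1142]
Step 3: x=[9.1317] v=[-0.1698]
Step 4: x=[9.0870] v=[-0.2236]
Step 5: x=[9.0320] v=[-0.2751]
Step 6: x=[8.9673] v=[-0.3237]
Step 7: x=[8.8935] v=[-0.3690]
Step 8: x=[8.8114] v=[-0.4104]
Step 9: x=[8.7219] v=[-0.4475]
Step 10: x=[8.6259] v=[-0.4799]
Step 11: x=[8.5244] v=[-0.5073]
Step 12: x=[8.4185] v=[-0.5294]
Step 13: x=[8.3093] v=[-0.5460]
Step 14: x=[8.1979] v=[-0.5569]
Step 15: x=[8.0855] v=[-0.5620]
Step 16: x=[7.9733] v=[-0.5612]
Step 17: x=[7.8624] v=[-0.5546]
Step 18: x=[7.7540] v=[-0.5422]
Step 19: x=[7.6492] v=[-0.5241]
Step 20: x=[7.5491] v=[-0.5006]
Step 21: x=[7.4547] v=[-0.4719]
Step 22: x=[7.3671] v=[-0.4382]
Step 23: x=[7.2871] v=[-0.4000]
Step 24: x=[7.2156] v=[-0.3576]
Step 25: x=[7.1533] v=[-0.3115]
Step 26: x=[7.1009] v=[-0.2621]
Step 27: x=[7.0589] v=[-0.2100]
Step 28: x=[7.0278] v=[-0.1557]
Step 29: x=[7.0078] v=[-0.0998]
Step 30: x=[6.9992] v=[-0.0428]
Step 31: x=[7.0021] v=[0.0146]
First v>=0 after going negative at step 31, time=6.2000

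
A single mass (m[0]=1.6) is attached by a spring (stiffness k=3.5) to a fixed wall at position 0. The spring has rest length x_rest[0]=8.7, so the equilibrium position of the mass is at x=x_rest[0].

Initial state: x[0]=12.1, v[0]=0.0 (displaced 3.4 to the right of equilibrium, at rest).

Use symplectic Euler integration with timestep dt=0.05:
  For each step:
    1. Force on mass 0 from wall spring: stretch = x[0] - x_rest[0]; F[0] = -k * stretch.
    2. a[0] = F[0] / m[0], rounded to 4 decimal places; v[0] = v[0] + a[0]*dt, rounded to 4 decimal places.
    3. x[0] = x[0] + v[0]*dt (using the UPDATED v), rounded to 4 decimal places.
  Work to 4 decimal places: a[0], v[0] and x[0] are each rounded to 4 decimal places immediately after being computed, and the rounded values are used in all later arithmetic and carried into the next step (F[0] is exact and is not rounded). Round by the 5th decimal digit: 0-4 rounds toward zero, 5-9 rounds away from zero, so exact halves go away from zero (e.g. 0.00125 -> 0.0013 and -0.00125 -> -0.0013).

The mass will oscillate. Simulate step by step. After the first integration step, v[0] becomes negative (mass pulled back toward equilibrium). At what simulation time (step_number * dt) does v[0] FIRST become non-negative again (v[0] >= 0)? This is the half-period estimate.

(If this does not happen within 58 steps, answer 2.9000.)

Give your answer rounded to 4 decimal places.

Step 0: x=[12.1000] v=[0.0000]
Step 1: x=[12.0814] v=[-0.3719]
Step 2: x=[12.0443] v=[-0.7417]
Step 3: x=[11.9889] v=[-1.1075]
Step 4: x=[11.9155] v=[-1.4672]
Step 5: x=[11.8246] v=[-1.8189]
Step 6: x=[11.7166] v=[-2.1607]
Step 7: x=[11.5921] v=[-2.4906]
Step 8: x=[11.4518] v=[-2.8069]
Step 9: x=[11.2964] v=[-3.1079]
Step 10: x=[11.1268] v=[-3.3919]
Step 11: x=[10.9439] v=[-3.6573]
Step 12: x=[10.7488] v=[-3.9027]
Step 13: x=[10.5425] v=[-4.1268]
Step 14: x=[10.3261] v=[-4.3283]
Step 15: x=[10.1008] v=[-4.5062]
Step 16: x=[9.8678] v=[-4.6594]
Step 17: x=[9.6284] v=[-4.7871]
Step 18: x=[9.3840] v=[-4.8886]
Step 19: x=[9.1358] v=[-4.9634]
Step 20: x=[8.8852] v=[-5.0111]
Step 21: x=[8.6336] v=[-5.0314]
Step 22: x=[8.3824] v=[-5.0241]
Step 23: x=[8.1329] v=[-4.9894]
Step 24: x=[7.8865] v=[-4.9274]
Step 25: x=[7.6446] v=[-4.8384]
Step 26: x=[7.4085] v=[-4.7230]
Step 27: x=[7.1794] v=[-4.5817]
Step 28: x=[6.9586] v=[-4.4154]
Step 29: x=[6.7474] v=[-4.2249]
Step 30: x=[6.5468] v=[-4.0113]
Step 31: x=[6.3580] v=[-3.7758]
Step 32: x=[6.1820] v=[-3.5196]
Step 33: x=[6.0198] v=[-3.2442]
Step 34: x=[5.8722] v=[-2.9511]
Step 35: x=[5.7401] v=[-2.6418]
Step 36: x=[5.6242] v=[-2.3181]
Step 37: x=[5.5251] v=[-1.9817]
Step 38: x=[5.4434] v=[-1.6344]
Step 39: x=[5.3795] v=[-1.2782]
Step 40: x=[5.3338] v=[-0.9150]
Step 41: x=[5.3065] v=[-0.5468]
Step 42: x=[5.2977] v=[-0.1756]
Step 43: x=[5.3075] v=[0.1965]
First v>=0 after going negative at step 43, time=2.1500

Answer: 2.1500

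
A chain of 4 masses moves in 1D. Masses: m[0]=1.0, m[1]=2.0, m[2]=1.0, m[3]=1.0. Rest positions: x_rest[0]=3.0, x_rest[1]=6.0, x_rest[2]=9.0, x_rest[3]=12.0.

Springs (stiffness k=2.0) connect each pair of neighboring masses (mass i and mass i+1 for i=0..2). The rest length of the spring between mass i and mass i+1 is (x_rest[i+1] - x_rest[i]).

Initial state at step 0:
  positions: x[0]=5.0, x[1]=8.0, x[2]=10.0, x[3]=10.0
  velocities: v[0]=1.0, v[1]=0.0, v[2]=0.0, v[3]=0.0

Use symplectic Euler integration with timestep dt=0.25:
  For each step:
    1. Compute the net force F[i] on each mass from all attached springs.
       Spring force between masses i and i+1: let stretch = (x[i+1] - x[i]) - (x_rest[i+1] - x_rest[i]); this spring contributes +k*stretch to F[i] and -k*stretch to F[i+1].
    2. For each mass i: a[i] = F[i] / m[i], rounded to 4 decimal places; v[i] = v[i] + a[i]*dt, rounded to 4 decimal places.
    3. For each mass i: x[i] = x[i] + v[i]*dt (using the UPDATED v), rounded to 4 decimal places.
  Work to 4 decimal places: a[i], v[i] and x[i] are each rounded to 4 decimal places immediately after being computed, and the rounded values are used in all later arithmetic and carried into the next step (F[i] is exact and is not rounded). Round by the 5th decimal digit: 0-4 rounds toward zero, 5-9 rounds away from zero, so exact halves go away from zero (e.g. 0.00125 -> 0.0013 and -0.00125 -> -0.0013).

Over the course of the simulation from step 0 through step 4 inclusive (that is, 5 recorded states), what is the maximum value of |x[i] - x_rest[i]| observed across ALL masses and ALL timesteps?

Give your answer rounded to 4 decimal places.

Answer: 2.6052

Derivation:
Step 0: x=[5.0000 8.0000 10.0000 10.0000] v=[1.0000 0.0000 0.0000 0.0000]
Step 1: x=[5.2500 7.9375 9.7500 10.3750] v=[1.0000 -0.2500 -1.0000 1.5000]
Step 2: x=[5.4610 7.8203 9.3516 11.0469] v=[0.8438 -0.4688 -1.5938 2.6875]
Step 3: x=[5.5919 7.6514 8.9737 11.8819] v=[0.5235 -0.6758 -1.5118 3.3399]
Step 4: x=[5.6052 7.4364 8.7940 12.7284] v=[0.0533 -0.8601 -0.7189 3.3858]
Max displacement = 2.6052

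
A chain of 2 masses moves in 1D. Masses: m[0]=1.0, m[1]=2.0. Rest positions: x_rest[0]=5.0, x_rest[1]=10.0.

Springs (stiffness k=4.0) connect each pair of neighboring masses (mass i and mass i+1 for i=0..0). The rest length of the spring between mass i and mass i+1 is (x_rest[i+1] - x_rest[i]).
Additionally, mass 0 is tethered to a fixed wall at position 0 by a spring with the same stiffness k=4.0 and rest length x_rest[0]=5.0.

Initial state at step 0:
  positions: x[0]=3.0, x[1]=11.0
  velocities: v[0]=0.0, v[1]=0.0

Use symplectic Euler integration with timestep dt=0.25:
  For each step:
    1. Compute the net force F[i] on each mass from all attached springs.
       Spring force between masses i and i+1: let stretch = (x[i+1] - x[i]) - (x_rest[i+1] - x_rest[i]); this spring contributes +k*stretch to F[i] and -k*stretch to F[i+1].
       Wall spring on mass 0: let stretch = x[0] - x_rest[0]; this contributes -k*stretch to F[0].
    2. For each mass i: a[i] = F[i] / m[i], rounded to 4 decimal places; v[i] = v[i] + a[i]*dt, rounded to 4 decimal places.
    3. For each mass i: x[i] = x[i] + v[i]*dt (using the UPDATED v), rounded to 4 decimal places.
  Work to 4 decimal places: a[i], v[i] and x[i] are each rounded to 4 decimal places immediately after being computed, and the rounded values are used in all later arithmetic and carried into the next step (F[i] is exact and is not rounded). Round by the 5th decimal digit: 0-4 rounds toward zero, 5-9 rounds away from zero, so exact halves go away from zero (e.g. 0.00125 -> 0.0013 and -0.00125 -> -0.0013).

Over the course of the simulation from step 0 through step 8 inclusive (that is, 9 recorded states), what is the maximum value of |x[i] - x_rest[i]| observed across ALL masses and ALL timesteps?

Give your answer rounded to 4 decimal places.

Answer: 2.3720

Derivation:
Step 0: x=[3.0000 11.0000] v=[0.0000 0.0000]
Step 1: x=[4.2500 10.6250] v=[5.0000 -1.5000]
Step 2: x=[6.0313 10.0781] v=[7.1250 -2.1875]
Step 3: x=[7.3164 9.6504] v=[5.1405 -1.7109]
Step 4: x=[7.3559 9.5559] v=[0.1581 -0.3779]
Step 5: x=[6.1065 9.8114] v=[-4.9978 1.0221]
Step 6: x=[4.2567 10.2288] v=[-7.3994 1.6697]
Step 7: x=[2.8357 10.5247] v=[-5.6840 1.1837]
Step 8: x=[2.6280 10.4845] v=[-0.8307 -0.1608]
Max displacement = 2.3720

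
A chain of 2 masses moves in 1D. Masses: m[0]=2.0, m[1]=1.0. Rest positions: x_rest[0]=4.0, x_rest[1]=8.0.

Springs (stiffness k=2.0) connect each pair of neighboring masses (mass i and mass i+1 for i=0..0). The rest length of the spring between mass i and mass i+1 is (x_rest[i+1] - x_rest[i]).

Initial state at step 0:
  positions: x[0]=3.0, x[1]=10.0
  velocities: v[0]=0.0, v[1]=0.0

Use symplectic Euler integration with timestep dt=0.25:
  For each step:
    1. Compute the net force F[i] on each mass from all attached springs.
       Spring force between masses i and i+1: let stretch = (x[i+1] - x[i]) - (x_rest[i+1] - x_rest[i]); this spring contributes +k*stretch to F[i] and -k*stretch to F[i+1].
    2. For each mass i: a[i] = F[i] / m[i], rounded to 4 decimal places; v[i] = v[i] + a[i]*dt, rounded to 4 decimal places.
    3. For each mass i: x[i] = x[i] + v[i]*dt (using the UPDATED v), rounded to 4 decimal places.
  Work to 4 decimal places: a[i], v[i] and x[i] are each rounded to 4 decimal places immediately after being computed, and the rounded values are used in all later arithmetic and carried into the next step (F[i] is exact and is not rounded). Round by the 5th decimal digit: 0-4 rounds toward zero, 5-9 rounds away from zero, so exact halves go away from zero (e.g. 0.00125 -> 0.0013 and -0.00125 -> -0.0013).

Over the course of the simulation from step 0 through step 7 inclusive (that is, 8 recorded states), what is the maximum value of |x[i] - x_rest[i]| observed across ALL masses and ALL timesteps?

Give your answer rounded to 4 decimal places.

Answer: 2.0307

Derivation:
Step 0: x=[3.0000 10.0000] v=[0.0000 0.0000]
Step 1: x=[3.1875 9.6250] v=[0.7500 -1.5000]
Step 2: x=[3.5274 8.9453] v=[1.3594 -2.7188]
Step 3: x=[3.9559 8.0884] v=[1.7139 -3.4278]
Step 4: x=[4.3927 7.2149] v=[1.7470 -3.4941]
Step 5: x=[4.7559 6.4886] v=[1.4526 -2.9052]
Step 6: x=[4.9774 6.0457] v=[0.8858 -1.7716]
Step 7: x=[5.0156 5.9693] v=[0.1529 -0.3058]
Max displacement = 2.0307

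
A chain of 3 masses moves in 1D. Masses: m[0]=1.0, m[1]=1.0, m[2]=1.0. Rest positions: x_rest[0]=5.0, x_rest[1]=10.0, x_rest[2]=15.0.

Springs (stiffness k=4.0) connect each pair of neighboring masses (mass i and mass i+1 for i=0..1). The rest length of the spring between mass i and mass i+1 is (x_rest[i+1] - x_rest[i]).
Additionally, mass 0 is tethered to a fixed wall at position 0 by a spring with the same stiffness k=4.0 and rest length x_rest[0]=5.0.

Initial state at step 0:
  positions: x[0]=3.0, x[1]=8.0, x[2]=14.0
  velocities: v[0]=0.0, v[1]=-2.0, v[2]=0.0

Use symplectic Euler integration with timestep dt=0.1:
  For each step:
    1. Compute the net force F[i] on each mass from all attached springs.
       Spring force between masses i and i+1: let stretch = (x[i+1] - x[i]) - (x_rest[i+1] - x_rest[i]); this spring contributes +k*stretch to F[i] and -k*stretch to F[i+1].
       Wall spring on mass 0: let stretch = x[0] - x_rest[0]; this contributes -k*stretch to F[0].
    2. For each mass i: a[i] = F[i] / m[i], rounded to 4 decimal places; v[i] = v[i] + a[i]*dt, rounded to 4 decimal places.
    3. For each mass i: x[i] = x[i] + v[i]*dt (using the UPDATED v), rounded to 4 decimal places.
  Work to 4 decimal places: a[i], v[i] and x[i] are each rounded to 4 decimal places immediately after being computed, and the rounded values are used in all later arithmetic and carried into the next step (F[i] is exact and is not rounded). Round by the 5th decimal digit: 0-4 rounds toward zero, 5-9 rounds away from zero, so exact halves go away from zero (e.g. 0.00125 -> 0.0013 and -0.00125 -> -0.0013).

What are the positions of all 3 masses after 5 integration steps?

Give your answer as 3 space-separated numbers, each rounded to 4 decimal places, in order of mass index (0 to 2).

Step 0: x=[3.0000 8.0000 14.0000] v=[0.0000 -2.0000 0.0000]
Step 1: x=[3.0800 7.8400 13.9600] v=[0.8000 -1.6000 -0.4000]
Step 2: x=[3.2272 7.7344 13.8752] v=[1.4720 -1.0560 -0.8480]
Step 3: x=[3.4256 7.6941 13.7448] v=[1.9840 -0.4026 -1.3043]
Step 4: x=[3.6577 7.7251 13.5723] v=[2.3212 0.3103 -1.7246]
Step 5: x=[3.9062 7.8273 13.3660] v=[2.4851 1.0222 -2.0635]

Answer: 3.9062 7.8273 13.3660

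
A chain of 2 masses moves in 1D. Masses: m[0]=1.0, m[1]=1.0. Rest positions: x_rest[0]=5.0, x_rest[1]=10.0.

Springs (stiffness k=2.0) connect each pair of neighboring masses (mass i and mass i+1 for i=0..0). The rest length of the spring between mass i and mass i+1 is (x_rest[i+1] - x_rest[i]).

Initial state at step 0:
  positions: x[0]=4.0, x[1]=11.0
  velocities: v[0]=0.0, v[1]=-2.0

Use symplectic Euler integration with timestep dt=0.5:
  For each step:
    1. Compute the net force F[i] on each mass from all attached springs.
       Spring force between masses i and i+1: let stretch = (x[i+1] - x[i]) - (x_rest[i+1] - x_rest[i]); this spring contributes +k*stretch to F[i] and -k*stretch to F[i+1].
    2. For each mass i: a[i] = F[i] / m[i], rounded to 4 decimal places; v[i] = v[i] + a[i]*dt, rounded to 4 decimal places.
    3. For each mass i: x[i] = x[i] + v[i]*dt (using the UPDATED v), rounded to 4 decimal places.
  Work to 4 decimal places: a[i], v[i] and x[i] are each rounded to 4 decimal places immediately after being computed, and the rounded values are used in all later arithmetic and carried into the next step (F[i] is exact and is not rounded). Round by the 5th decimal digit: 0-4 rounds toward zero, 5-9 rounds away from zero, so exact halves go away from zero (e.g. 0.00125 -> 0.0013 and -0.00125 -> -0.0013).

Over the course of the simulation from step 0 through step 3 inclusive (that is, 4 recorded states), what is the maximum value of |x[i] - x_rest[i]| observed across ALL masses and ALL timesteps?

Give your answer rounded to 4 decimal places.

Step 0: x=[4.0000 11.0000] v=[0.0000 -2.0000]
Step 1: x=[5.0000 9.0000] v=[2.0000 -4.0000]
Step 2: x=[5.5000 7.5000] v=[1.0000 -3.0000]
Step 3: x=[4.5000 7.5000] v=[-2.0000 0.0000]
Max displacement = 2.5000

Answer: 2.5000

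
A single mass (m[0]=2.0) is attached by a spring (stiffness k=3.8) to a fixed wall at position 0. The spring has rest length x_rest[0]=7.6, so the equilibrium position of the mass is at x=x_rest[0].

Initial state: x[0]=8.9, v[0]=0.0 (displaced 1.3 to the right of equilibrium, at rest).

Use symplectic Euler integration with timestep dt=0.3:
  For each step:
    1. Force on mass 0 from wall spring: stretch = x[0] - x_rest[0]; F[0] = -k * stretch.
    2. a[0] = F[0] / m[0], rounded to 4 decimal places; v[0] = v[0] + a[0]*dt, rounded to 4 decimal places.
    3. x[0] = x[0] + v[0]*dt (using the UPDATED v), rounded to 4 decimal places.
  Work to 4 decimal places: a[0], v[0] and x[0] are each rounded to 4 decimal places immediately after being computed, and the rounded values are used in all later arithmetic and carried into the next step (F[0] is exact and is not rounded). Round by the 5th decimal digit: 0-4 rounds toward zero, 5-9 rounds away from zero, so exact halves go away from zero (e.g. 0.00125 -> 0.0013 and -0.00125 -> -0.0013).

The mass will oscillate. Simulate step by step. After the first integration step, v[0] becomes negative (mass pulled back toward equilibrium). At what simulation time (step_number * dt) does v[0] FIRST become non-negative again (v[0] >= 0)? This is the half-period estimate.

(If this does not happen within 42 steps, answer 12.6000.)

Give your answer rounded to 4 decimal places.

Step 0: x=[8.9000] v=[0.0000]
Step 1: x=[8.6777] v=[-0.7410]
Step 2: x=[8.2711] v=[-1.3553]
Step 3: x=[7.7498] v=[-1.7378]
Step 4: x=[7.2028] v=[-1.8232]
Step 5: x=[6.7238] v=[-1.5968]
Step 6: x=[6.3946] v=[-1.0974]
Step 7: x=[6.2715] v=[-0.4103]
Step 8: x=[6.3756] v=[0.3470]
First v>=0 after going negative at step 8, time=2.4000

Answer: 2.4000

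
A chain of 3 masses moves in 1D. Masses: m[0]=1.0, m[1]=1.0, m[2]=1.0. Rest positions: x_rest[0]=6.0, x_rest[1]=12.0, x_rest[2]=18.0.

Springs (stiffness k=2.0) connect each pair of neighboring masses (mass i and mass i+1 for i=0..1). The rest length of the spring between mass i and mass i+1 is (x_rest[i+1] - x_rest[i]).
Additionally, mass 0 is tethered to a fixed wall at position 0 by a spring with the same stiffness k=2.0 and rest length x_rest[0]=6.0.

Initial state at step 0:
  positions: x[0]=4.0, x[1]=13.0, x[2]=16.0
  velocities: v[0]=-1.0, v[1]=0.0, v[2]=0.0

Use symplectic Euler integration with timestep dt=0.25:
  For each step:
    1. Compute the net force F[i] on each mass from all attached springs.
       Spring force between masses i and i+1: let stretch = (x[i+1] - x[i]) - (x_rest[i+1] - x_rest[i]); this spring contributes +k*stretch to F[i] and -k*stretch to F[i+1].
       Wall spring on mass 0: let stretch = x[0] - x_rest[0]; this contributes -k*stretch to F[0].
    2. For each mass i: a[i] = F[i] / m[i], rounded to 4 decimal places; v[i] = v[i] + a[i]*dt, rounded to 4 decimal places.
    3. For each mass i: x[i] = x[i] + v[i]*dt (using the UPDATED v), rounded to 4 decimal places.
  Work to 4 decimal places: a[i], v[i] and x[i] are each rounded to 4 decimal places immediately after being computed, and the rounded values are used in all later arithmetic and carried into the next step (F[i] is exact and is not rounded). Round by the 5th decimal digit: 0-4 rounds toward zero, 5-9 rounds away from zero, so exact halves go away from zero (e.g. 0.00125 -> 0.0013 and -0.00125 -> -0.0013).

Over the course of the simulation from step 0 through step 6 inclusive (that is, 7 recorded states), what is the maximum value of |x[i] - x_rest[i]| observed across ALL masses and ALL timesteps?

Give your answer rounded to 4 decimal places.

Answer: 2.8752

Derivation:
Step 0: x=[4.0000 13.0000 16.0000] v=[-1.0000 0.0000 0.0000]
Step 1: x=[4.3750 12.2500 16.3750] v=[1.5000 -3.0000 1.5000]
Step 2: x=[5.1875 11.0313 16.9844] v=[3.2500 -4.8750 2.4375]
Step 3: x=[6.0821 9.8262 17.5997] v=[3.5782 -4.8204 2.4610]
Step 4: x=[6.6844 9.1248 17.9933] v=[2.4092 -2.8057 1.5743]
Step 5: x=[6.7562 9.2269 18.0283] v=[0.2872 0.4084 0.1401]
Step 6: x=[6.2923 10.1204 17.7132] v=[-1.8556 3.5738 -1.2606]
Max displacement = 2.8752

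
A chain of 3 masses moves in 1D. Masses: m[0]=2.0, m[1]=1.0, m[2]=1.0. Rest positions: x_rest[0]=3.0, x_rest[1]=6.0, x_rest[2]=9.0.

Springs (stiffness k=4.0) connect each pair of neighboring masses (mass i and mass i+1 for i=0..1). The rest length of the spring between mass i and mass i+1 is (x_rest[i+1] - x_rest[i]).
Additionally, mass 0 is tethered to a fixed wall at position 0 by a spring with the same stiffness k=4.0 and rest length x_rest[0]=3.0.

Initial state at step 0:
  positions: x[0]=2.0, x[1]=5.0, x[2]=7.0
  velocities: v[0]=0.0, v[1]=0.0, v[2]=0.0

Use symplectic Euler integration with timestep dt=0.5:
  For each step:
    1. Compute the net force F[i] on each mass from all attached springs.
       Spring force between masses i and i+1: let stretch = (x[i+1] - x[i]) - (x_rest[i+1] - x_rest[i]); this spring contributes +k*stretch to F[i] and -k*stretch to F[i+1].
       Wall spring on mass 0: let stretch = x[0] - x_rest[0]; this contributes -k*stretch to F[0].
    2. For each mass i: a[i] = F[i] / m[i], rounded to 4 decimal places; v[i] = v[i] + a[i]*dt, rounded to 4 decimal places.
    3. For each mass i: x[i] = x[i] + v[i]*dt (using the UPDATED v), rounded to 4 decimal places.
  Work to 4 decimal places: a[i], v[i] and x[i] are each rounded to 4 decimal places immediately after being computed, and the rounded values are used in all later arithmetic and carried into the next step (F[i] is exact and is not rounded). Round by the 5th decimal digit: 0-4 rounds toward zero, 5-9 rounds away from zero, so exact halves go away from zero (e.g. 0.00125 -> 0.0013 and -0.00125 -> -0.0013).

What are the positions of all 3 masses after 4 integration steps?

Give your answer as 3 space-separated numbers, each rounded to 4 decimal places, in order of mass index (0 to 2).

Step 0: x=[2.0000 5.0000 7.0000] v=[0.0000 0.0000 0.0000]
Step 1: x=[2.5000 4.0000 8.0000] v=[1.0000 -2.0000 2.0000]
Step 2: x=[2.5000 5.5000 8.0000] v=[0.0000 3.0000 0.0000]
Step 3: x=[2.7500 6.5000 8.5000] v=[0.5000 2.0000 1.0000]
Step 4: x=[3.5000 5.7500 10.0000] v=[1.5000 -1.5000 3.0000]

Answer: 3.5000 5.7500 10.0000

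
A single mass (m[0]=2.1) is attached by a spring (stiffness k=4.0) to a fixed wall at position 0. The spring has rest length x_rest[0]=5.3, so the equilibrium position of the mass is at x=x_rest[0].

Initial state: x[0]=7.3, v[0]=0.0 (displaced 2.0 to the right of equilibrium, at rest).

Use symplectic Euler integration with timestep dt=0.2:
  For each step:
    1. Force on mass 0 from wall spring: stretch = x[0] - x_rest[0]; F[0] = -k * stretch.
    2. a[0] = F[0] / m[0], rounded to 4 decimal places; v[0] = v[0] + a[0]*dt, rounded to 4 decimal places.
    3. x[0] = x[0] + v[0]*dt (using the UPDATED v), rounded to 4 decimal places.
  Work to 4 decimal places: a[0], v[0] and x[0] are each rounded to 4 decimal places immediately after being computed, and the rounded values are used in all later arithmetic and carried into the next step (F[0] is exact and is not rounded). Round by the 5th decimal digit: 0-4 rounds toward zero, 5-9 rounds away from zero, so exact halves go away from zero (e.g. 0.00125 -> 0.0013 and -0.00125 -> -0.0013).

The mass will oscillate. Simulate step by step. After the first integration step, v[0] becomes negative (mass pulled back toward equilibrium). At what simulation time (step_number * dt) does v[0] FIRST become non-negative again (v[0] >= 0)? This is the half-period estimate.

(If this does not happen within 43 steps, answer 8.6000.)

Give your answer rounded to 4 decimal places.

Step 0: x=[7.3000] v=[0.0000]
Step 1: x=[7.1476] v=[-0.7619]
Step 2: x=[6.8545] v=[-1.4657]
Step 3: x=[6.4429] v=[-2.0579]
Step 4: x=[5.9442] v=[-2.4933]
Step 5: x=[5.3965] v=[-2.7387]
Step 6: x=[4.8414] v=[-2.7755]
Step 7: x=[4.3212] v=[-2.6008]
Step 8: x=[3.8756] v=[-2.2279]
Step 9: x=[3.5385] v=[-1.6853]
Step 10: x=[3.3356] v=[-1.0143]
Step 11: x=[3.2824] v=[-0.2660]
Step 12: x=[3.3829] v=[0.5026]
First v>=0 after going negative at step 12, time=2.4000

Answer: 2.4000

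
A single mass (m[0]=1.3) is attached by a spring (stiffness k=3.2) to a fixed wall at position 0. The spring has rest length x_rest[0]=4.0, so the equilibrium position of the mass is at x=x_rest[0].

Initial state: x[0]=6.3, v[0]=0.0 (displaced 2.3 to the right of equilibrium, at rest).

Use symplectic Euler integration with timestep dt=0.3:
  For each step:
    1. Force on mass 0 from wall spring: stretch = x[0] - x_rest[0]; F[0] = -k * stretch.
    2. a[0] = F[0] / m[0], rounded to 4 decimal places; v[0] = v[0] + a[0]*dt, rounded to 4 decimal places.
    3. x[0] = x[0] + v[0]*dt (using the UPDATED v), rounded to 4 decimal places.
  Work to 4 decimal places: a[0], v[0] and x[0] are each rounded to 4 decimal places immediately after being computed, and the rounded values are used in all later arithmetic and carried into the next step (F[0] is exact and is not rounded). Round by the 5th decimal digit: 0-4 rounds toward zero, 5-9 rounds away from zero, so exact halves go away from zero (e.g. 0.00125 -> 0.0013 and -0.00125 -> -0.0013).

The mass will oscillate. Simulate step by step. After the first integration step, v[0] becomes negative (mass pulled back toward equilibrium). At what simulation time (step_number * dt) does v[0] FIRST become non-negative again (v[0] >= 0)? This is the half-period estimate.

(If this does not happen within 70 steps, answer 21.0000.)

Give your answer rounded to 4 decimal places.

Answer: 2.1000

Derivation:
Step 0: x=[6.3000] v=[0.0000]
Step 1: x=[5.7905] v=[-1.6985]
Step 2: x=[4.8843] v=[-3.0207]
Step 3: x=[3.7822] v=[-3.6737]
Step 4: x=[2.7283] v=[-3.5129]
Step 5: x=[1.9562] v=[-2.5738]
Step 6: x=[1.6369] v=[-1.0645]
Step 7: x=[1.8411] v=[0.6806]
First v>=0 after going negative at step 7, time=2.1000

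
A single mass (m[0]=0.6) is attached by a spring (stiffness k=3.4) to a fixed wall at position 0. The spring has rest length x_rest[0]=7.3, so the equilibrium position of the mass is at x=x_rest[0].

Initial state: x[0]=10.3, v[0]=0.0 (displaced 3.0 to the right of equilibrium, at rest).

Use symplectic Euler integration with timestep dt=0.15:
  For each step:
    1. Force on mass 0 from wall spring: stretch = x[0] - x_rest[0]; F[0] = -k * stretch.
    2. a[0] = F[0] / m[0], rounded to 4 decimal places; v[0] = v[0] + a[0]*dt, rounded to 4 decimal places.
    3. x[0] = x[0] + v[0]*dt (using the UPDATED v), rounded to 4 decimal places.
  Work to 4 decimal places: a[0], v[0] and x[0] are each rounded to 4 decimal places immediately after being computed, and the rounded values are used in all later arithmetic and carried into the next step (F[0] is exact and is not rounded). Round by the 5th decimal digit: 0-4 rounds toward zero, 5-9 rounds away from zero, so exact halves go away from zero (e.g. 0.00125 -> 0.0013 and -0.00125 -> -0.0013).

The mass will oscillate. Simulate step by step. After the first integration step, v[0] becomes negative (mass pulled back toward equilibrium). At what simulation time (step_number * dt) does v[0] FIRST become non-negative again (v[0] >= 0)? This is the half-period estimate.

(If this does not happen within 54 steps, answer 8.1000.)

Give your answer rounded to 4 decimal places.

Step 0: x=[10.3000] v=[0.0000]
Step 1: x=[9.9175] v=[-2.5500]
Step 2: x=[9.2013] v=[-4.7749]
Step 3: x=[8.2427] v=[-6.3910]
Step 4: x=[7.1639] v=[-7.1923]
Step 5: x=[6.1024] v=[-7.0766]
Step 6: x=[5.1936] v=[-6.0586]
Step 7: x=[4.5534] v=[-4.2682]
Step 8: x=[4.2634] v=[-1.9336]
Step 9: x=[4.3605] v=[0.6475]
First v>=0 after going negative at step 9, time=1.3500

Answer: 1.3500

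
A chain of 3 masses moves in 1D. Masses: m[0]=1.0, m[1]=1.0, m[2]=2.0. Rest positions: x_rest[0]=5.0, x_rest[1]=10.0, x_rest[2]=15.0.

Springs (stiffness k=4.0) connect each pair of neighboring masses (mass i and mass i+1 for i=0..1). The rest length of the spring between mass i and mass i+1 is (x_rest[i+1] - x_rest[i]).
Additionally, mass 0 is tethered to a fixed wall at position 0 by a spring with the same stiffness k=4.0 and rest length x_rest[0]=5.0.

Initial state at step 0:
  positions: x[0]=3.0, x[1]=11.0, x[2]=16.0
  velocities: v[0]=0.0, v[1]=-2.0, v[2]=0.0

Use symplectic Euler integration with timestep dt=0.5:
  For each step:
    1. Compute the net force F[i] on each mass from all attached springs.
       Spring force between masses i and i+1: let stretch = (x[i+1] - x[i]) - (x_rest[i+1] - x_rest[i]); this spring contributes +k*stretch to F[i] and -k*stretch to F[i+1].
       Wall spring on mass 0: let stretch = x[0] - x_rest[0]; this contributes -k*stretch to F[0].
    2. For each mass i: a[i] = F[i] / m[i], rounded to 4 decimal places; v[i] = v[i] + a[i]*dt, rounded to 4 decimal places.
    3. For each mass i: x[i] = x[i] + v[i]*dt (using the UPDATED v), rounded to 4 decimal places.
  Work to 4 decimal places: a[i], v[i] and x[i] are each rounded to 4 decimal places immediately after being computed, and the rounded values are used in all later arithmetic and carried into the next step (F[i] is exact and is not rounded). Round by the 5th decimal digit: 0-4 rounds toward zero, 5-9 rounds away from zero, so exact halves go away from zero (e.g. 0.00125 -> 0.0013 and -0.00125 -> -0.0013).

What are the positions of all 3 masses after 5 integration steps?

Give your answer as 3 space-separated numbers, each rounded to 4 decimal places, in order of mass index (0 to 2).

Step 0: x=[3.0000 11.0000 16.0000] v=[0.0000 -2.0000 0.0000]
Step 1: x=[8.0000 7.0000 16.0000] v=[10.0000 -8.0000 0.0000]
Step 2: x=[4.0000 13.0000 14.0000] v=[-8.0000 12.0000 -4.0000]
Step 3: x=[5.0000 11.0000 14.0000] v=[2.0000 -4.0000 0.0000]
Step 4: x=[7.0000 6.0000 15.0000] v=[4.0000 -10.0000 2.0000]
Step 5: x=[1.0000 11.0000 14.0000] v=[-12.0000 10.0000 -2.0000]

Answer: 1.0000 11.0000 14.0000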